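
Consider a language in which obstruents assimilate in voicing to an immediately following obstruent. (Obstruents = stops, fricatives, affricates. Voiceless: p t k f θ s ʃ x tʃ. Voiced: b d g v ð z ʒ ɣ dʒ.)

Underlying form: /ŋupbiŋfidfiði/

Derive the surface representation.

[ŋubbiŋfitfiði]

/p/ before /b/ (voiced) → [b]
/d/ before /f/ (voiceless) → [t]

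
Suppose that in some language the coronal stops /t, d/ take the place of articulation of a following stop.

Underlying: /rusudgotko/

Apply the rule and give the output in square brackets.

/d/ before /g/ (velar) → [g]
/t/ before /k/ (velar) → [k]

[rusuggokko]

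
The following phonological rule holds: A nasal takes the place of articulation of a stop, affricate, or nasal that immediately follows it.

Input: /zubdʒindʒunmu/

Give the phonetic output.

/n/ before /dʒ/ (palatal) → [ɲ]
/n/ before /m/ (labial) → [m]

[zubdʒiɲdʒummu]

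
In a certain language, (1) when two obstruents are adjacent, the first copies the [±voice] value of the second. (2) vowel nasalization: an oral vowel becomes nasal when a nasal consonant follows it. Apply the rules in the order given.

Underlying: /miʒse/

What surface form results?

[miʃse]

Rule 1: /ʒ/ before /s/ (voiceless) → [ʃ]
After rule 1: miʃse
Rule 2: no segment meets the rule's conditions; no change.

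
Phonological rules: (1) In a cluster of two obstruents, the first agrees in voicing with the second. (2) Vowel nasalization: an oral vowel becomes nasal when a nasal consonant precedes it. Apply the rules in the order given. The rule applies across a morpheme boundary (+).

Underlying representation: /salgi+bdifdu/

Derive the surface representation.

Rule 1: /f/ before /d/ (voiced) → [v]
After rule 1: salgi+bdivdu
Rule 2: no segment meets the rule's conditions; no change.

[salgi+bdivdu]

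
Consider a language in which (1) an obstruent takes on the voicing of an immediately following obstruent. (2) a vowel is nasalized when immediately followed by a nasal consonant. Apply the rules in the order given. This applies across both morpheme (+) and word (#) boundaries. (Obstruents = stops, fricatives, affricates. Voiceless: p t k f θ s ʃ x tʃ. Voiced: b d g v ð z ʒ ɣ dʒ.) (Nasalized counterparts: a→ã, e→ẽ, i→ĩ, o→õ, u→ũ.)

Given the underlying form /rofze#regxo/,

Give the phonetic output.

[rovze#rekxo]

Rule 1: /f/ before /z/ (voiced) → [v]
Rule 1: /g/ before /x/ (voiceless) → [k]
After rule 1: rovze#rekxo
Rule 2: no segment meets the rule's conditions; no change.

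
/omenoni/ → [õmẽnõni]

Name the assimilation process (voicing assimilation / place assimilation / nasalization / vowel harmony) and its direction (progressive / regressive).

nasalization, regressive

/o/→[õ] /e/→[ẽ] /o/→[õ].
Each target copies a feature from the following segment, so the direction is regressive.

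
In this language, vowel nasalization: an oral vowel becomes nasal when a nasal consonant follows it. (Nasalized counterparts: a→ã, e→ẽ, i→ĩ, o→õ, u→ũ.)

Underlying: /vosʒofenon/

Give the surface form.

/e/ before nasal /n/ → [ẽ]
/o/ before nasal /n/ → [õ]

[vosʒofẽnõn]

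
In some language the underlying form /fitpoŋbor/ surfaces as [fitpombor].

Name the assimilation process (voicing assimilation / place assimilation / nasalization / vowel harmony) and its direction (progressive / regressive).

/ŋ/→[m].
Each target copies a feature from the following segment, so the direction is regressive.

place assimilation, regressive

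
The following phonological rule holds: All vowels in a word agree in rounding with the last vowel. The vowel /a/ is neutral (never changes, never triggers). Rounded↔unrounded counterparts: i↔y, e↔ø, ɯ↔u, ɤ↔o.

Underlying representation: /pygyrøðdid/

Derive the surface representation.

/y/ harmonizes with /i/ ([-round]) → [i]
/y/ harmonizes with /i/ ([-round]) → [i]
/ø/ harmonizes with /i/ ([-round]) → [e]

[pigireðdid]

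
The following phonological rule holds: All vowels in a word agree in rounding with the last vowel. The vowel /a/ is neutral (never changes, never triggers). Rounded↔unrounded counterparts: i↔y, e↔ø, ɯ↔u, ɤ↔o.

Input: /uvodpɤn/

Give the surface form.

/u/ harmonizes with /ɤ/ ([-round]) → [ɯ]
/o/ harmonizes with /ɤ/ ([-round]) → [ɤ]

[ɯvɤdpɤn]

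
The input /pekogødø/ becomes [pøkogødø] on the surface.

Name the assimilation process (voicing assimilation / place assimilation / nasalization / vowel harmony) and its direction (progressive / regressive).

/e/→[ø].
Vowels agree with the last vowel, so the harmony is regressive.

vowel harmony, regressive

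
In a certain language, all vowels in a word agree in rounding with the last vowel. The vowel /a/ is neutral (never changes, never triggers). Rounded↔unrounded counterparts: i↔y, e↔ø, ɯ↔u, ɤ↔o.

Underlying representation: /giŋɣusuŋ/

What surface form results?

/i/ harmonizes with /u/ ([+round]) → [y]

[gyŋɣusuŋ]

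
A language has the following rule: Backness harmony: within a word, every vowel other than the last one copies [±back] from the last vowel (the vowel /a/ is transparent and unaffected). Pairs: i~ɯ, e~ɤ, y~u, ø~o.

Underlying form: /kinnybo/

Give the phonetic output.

/i/ harmonizes with /o/ ([+back]) → [ɯ]
/y/ harmonizes with /o/ ([+back]) → [u]

[kɯnnubo]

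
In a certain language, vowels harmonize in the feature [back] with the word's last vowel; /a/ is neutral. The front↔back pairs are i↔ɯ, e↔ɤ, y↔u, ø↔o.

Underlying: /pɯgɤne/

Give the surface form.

/ɯ/ harmonizes with /e/ ([-back]) → [i]
/ɤ/ harmonizes with /e/ ([-back]) → [e]

[pigene]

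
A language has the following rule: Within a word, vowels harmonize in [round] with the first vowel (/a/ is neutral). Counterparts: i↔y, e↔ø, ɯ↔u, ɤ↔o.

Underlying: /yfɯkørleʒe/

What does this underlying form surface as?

[yfukørløʒø]

/ɯ/ harmonizes with /y/ ([+round]) → [u]
/e/ harmonizes with /y/ ([+round]) → [ø]
/e/ harmonizes with /y/ ([+round]) → [ø]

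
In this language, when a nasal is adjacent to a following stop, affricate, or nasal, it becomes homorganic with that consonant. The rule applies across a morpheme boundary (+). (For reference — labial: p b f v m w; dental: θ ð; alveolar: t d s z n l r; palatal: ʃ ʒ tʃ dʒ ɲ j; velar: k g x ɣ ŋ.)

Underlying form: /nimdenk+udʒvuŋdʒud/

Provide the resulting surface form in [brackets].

[nindeŋk+udʒvuɲdʒud]

/m/ before /d/ (alveolar) → [n]
/n/ before /k/ (velar) → [ŋ]
/ŋ/ before /dʒ/ (palatal) → [ɲ]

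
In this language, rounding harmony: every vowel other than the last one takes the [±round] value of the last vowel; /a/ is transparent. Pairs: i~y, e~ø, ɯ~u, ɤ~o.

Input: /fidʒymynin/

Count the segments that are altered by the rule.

2

/y/ harmonizes with /i/ ([-round]) → [i]
/y/ harmonizes with /i/ ([-round]) → [i]
2 segments change.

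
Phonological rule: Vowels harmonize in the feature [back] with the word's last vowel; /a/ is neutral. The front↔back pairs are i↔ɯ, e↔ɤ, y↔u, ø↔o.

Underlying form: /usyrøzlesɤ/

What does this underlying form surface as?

[usurozlɤsɤ]

/y/ harmonizes with /ɤ/ ([+back]) → [u]
/ø/ harmonizes with /ɤ/ ([+back]) → [o]
/e/ harmonizes with /ɤ/ ([+back]) → [ɤ]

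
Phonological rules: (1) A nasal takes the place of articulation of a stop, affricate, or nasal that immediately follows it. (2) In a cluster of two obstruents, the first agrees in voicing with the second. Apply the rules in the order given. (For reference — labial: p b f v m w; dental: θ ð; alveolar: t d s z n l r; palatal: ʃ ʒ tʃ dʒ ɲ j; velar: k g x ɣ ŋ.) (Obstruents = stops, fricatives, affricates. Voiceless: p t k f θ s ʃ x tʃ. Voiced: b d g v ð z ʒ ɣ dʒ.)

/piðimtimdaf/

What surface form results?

[piðintindaf]

Rule 1: /m/ before /t/ (alveolar) → [n]
Rule 1: /m/ before /d/ (alveolar) → [n]
After rule 1: piðintindaf
Rule 2: no segment meets the rule's conditions; no change.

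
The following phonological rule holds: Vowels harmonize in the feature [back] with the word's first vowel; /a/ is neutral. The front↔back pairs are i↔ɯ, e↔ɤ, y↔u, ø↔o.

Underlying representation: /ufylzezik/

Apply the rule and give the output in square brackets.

[ufulzɤzɯk]

/y/ harmonizes with /u/ ([+back]) → [u]
/e/ harmonizes with /u/ ([+back]) → [ɤ]
/i/ harmonizes with /u/ ([+back]) → [ɯ]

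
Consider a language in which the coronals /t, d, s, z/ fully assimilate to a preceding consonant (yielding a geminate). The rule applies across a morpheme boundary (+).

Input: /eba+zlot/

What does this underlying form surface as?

no segment meets the rule's conditions; no change.

[eba+zlot]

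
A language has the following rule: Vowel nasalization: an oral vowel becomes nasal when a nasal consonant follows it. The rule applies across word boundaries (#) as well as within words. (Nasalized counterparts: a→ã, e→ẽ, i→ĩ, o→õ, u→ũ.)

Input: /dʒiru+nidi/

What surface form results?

/u/ before nasal /n/ → [ũ]

[dʒirũ+nidi]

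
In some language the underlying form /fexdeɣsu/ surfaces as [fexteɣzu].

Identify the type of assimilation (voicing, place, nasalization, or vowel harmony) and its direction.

voicing assimilation, progressive

/d/→[t] /s/→[z].
Each target copies a feature from the preceding segment, so the direction is progressive.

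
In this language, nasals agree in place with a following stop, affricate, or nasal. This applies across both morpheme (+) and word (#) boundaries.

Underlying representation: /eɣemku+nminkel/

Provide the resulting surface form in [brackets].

[eɣeŋku+mmiŋkel]

/m/ before /k/ (velar) → [ŋ]
/n/ before /m/ (labial) → [m]
/n/ before /k/ (velar) → [ŋ]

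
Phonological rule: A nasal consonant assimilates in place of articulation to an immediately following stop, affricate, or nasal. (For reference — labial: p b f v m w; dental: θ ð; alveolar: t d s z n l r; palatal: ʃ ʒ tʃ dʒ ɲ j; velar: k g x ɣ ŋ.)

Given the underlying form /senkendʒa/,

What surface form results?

/n/ before /k/ (velar) → [ŋ]
/n/ before /dʒ/ (palatal) → [ɲ]

[seŋkeɲdʒa]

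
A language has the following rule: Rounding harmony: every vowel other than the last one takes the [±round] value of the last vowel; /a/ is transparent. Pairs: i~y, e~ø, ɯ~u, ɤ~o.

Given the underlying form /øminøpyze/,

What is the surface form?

/ø/ harmonizes with /e/ ([-round]) → [e]
/ø/ harmonizes with /e/ ([-round]) → [e]
/y/ harmonizes with /e/ ([-round]) → [i]

[eminepize]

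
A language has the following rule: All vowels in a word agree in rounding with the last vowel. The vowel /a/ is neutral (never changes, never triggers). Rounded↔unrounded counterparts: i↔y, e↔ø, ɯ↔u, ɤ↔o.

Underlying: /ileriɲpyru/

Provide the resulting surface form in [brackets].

[yløryɲpyru]

/i/ harmonizes with /u/ ([+round]) → [y]
/e/ harmonizes with /u/ ([+round]) → [ø]
/i/ harmonizes with /u/ ([+round]) → [y]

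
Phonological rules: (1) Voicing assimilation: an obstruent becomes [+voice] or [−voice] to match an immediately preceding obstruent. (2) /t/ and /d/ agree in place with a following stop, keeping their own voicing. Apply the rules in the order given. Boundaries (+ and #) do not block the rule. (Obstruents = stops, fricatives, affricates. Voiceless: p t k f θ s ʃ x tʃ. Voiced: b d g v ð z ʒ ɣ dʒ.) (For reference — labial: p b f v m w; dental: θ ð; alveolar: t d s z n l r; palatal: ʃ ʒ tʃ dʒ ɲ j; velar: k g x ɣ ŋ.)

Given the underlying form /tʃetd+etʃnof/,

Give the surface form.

[tʃett+etʃnof]

Rule 1: /d/ after /t/ (voiceless) → [t]
After rule 1: tʃett+etʃnof
Rule 2: no segment meets the rule's conditions; no change.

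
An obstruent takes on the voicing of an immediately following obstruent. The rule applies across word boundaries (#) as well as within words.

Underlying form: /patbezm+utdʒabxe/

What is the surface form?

[padbezm+uddʒapxe]

/t/ before /b/ (voiced) → [d]
/t/ before /dʒ/ (voiced) → [d]
/b/ before /x/ (voiceless) → [p]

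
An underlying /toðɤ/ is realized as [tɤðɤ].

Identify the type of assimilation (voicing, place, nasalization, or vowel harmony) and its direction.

/o/→[ɤ].
Vowels agree with the last vowel, so the harmony is regressive.

vowel harmony, regressive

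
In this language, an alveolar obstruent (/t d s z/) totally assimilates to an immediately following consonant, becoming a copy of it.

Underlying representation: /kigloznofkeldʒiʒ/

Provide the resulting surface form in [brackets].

[kiglonnofkeldʒiʒ]

/z/ before /n/ → [n] (total assimilation)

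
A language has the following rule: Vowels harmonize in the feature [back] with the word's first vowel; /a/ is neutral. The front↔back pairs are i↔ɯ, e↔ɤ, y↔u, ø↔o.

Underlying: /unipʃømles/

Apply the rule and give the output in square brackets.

/i/ harmonizes with /u/ ([+back]) → [ɯ]
/ø/ harmonizes with /u/ ([+back]) → [o]
/e/ harmonizes with /u/ ([+back]) → [ɤ]

[unɯpʃomlɤs]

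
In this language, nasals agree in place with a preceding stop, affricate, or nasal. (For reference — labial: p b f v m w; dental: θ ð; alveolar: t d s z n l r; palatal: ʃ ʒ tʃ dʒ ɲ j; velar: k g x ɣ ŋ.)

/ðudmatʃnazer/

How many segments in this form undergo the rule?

2

/m/ after /d/ (alveolar) → [n]
/n/ after /tʃ/ (palatal) → [ɲ]
2 segments change.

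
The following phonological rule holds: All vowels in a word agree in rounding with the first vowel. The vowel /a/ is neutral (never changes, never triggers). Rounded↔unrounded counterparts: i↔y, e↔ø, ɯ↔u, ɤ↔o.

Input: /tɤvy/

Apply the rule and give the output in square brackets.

/y/ harmonizes with /ɤ/ ([-round]) → [i]

[tɤvi]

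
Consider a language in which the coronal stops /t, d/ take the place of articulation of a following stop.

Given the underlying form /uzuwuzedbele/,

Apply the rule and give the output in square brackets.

/d/ before /b/ (labial) → [b]

[uzuwuzebbele]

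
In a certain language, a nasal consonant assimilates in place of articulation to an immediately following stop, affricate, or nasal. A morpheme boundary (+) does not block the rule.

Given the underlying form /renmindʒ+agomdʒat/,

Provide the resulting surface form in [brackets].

/n/ before /m/ (labial) → [m]
/n/ before /dʒ/ (palatal) → [ɲ]
/m/ before /dʒ/ (palatal) → [ɲ]

[remmiɲdʒ+agoɲdʒat]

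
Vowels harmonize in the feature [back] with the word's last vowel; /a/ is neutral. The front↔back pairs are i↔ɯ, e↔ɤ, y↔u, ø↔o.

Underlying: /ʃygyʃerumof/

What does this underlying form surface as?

[ʃuguʃɤrumof]

/y/ harmonizes with /o/ ([+back]) → [u]
/y/ harmonizes with /o/ ([+back]) → [u]
/e/ harmonizes with /o/ ([+back]) → [ɤ]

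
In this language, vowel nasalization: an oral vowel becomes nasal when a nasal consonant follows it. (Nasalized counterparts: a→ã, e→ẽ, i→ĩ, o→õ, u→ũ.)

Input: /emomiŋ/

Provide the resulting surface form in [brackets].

[ẽmõmĩŋ]

/e/ before nasal /m/ → [ẽ]
/o/ before nasal /m/ → [õ]
/i/ before nasal /ŋ/ → [ĩ]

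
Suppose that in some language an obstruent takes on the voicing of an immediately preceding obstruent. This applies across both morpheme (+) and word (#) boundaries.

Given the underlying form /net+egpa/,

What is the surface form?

/p/ after /g/ (voiced) → [b]

[net+egba]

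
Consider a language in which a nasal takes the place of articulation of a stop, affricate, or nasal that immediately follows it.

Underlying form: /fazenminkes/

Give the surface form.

[fazemmiŋkes]

/n/ before /m/ (labial) → [m]
/n/ before /k/ (velar) → [ŋ]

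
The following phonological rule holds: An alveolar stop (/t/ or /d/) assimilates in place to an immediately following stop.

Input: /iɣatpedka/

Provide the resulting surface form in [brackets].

/t/ before /p/ (labial) → [p]
/d/ before /k/ (velar) → [g]

[iɣappegka]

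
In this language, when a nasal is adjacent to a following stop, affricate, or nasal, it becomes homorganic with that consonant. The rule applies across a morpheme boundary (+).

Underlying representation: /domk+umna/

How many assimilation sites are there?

/m/ before /k/ (velar) → [ŋ]
/m/ before /n/ (alveolar) → [n]
2 segments change.

2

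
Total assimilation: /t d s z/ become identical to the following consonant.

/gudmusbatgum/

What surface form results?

[gummubbaggum]

/d/ before /m/ → [m] (total assimilation)
/s/ before /b/ → [b] (total assimilation)
/t/ before /g/ → [g] (total assimilation)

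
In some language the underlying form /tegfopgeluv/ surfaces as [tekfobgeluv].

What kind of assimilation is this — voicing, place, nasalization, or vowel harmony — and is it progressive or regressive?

/g/→[k] /p/→[b].
Each target copies a feature from the following segment, so the direction is regressive.

voicing assimilation, regressive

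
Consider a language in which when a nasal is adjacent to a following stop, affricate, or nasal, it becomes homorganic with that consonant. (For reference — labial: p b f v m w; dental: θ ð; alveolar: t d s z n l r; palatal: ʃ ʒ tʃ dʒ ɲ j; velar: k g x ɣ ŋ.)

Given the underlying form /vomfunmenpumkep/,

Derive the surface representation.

[vomfummempuŋkep]

/n/ before /m/ (labial) → [m]
/n/ before /p/ (labial) → [m]
/m/ before /k/ (velar) → [ŋ]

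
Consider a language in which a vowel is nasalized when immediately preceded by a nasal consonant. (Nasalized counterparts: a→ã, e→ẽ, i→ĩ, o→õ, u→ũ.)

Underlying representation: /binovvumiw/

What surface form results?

[binõvvumĩw]

/o/ after nasal /n/ → [õ]
/i/ after nasal /m/ → [ĩ]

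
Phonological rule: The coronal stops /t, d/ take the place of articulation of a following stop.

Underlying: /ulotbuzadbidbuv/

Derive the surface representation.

[ulopbuzabbibbuv]

/t/ before /b/ (labial) → [p]
/d/ before /b/ (labial) → [b]
/d/ before /b/ (labial) → [b]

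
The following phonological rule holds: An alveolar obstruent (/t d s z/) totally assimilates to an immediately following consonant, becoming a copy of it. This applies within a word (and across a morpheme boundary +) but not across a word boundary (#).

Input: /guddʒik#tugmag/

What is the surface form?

[gudʒdʒik#tugmag]

/d/ before /dʒ/ → [dʒ] (total assimilation)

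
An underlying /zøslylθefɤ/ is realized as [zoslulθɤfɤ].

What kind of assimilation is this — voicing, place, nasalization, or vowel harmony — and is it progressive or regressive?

vowel harmony, regressive

/ø/→[o] /y/→[u] /e/→[ɤ].
Vowels agree with the last vowel, so the harmony is regressive.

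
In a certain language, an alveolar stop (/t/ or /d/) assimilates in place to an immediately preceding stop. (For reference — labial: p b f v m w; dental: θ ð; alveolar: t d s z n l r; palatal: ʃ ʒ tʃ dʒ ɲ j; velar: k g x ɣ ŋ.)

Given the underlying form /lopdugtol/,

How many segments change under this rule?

/d/ after /p/ (labial) → [b]
/t/ after /g/ (velar) → [k]
2 segments change.

2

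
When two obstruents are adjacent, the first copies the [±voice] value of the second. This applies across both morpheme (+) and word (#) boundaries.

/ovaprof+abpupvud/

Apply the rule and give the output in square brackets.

/b/ before /p/ (voiceless) → [p]
/p/ before /v/ (voiced) → [b]

[ovaprof+appubvud]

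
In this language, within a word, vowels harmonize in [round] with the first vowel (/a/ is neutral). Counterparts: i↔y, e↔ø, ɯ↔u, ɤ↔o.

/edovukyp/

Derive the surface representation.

[edɤvɯkip]

/o/ harmonizes with /e/ ([-round]) → [ɤ]
/u/ harmonizes with /e/ ([-round]) → [ɯ]
/y/ harmonizes with /e/ ([-round]) → [i]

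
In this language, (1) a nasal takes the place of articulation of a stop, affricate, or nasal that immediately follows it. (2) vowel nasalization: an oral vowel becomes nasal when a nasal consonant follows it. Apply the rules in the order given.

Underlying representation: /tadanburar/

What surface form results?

Rule 1: /n/ before /b/ (labial) → [m]
After rule 1: tadamburar
Rule 2: /a/ before nasal /m/ → [ã]

[tadãmburar]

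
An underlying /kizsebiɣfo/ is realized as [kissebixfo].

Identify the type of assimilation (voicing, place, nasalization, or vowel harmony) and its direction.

/z/→[s] /ɣ/→[x].
Each target copies a feature from the following segment, so the direction is regressive.

voicing assimilation, regressive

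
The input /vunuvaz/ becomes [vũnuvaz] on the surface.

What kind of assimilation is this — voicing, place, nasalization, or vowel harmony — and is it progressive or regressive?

nasalization, regressive

/u/→[ũ].
Each target copies a feature from the following segment, so the direction is regressive.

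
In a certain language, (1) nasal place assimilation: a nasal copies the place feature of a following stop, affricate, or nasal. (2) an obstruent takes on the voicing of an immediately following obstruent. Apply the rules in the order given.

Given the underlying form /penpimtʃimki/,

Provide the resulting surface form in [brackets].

Rule 1: /n/ before /p/ (labial) → [m]
Rule 1: /m/ before /tʃ/ (palatal) → [ɲ]
Rule 1: /m/ before /k/ (velar) → [ŋ]
After rule 1: pempiɲtʃiŋki
Rule 2: no segment meets the rule's conditions; no change.

[pempiɲtʃiŋki]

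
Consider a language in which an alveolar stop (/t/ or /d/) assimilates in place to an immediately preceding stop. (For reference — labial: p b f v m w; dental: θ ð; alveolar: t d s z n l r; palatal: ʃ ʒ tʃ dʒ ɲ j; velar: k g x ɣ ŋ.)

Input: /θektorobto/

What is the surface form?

/t/ after /k/ (velar) → [k]
/t/ after /b/ (labial) → [p]

[θekkorobpo]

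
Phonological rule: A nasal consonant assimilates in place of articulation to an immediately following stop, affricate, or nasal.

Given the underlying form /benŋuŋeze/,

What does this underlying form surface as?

[beŋŋuŋeze]

/n/ before /ŋ/ (velar) → [ŋ]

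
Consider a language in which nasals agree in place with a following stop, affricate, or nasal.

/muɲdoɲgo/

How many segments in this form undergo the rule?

2

/ɲ/ before /d/ (alveolar) → [n]
/ɲ/ before /g/ (velar) → [ŋ]
2 segments change.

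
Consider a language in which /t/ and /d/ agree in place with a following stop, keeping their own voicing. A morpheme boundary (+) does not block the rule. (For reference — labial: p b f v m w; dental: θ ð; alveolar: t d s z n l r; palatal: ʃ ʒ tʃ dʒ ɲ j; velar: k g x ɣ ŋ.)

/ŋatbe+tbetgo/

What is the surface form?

/t/ before /b/ (labial) → [p]
/t/ before /b/ (labial) → [p]
/t/ before /g/ (velar) → [k]

[ŋapbe+pbekgo]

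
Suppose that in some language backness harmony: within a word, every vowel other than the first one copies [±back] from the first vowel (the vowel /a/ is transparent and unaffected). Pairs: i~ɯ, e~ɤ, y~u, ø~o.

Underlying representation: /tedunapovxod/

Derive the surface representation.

/u/ harmonizes with /e/ ([-back]) → [y]
/o/ harmonizes with /e/ ([-back]) → [ø]
/o/ harmonizes with /e/ ([-back]) → [ø]

[tedynapøvxød]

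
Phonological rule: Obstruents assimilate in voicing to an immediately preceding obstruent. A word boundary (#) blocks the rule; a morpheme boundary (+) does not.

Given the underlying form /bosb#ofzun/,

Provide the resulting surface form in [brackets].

/b/ after /s/ (voiceless) → [p]
/z/ after /f/ (voiceless) → [s]

[bosp#ofsun]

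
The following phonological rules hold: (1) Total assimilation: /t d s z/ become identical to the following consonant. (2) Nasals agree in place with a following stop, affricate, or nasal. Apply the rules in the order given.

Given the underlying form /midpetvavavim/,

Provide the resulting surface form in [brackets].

[mippevvavavim]

Rule 1: /d/ before /p/ → [p] (total assimilation)
Rule 1: /t/ before /v/ → [v] (total assimilation)
After rule 1: mippevvavavim
Rule 2: no segment meets the rule's conditions; no change.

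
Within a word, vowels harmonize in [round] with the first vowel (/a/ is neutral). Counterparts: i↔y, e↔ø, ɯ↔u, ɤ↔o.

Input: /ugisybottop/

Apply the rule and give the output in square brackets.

[ugysybottop]

/i/ harmonizes with /u/ ([+round]) → [y]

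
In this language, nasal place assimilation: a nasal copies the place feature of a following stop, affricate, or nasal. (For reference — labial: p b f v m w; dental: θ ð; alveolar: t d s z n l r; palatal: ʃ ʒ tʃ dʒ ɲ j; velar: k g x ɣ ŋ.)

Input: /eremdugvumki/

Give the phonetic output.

/m/ before /d/ (alveolar) → [n]
/m/ before /k/ (velar) → [ŋ]

[erendugvuŋki]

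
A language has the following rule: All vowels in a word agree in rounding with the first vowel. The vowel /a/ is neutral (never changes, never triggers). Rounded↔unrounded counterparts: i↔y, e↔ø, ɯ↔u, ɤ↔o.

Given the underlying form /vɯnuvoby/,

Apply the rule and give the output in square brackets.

/u/ harmonizes with /ɯ/ ([-round]) → [ɯ]
/o/ harmonizes with /ɯ/ ([-round]) → [ɤ]
/y/ harmonizes with /ɯ/ ([-round]) → [i]

[vɯnɯvɤbi]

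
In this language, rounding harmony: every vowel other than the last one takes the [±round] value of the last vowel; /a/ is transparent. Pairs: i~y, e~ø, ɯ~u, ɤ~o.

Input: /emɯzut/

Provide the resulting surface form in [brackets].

/e/ harmonizes with /u/ ([+round]) → [ø]
/ɯ/ harmonizes with /u/ ([+round]) → [u]

[ømuzut]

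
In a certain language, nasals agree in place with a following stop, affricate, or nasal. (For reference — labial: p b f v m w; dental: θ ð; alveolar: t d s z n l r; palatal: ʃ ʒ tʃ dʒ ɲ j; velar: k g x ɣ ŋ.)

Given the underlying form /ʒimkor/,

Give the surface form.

[ʒiŋkor]

/m/ before /k/ (velar) → [ŋ]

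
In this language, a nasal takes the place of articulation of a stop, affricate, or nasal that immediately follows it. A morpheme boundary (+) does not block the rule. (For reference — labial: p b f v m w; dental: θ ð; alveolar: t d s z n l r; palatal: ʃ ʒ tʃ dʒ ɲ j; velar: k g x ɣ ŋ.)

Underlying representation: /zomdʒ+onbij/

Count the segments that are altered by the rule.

2

/m/ before /dʒ/ (palatal) → [ɲ]
/n/ before /b/ (labial) → [m]
2 segments change.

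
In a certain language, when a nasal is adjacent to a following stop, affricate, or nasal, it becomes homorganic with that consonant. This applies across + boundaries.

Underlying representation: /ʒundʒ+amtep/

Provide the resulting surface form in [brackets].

/n/ before /dʒ/ (palatal) → [ɲ]
/m/ before /t/ (alveolar) → [n]

[ʒuɲdʒ+antep]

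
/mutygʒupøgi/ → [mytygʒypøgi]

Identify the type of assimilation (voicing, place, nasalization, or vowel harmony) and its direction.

vowel harmony, regressive

/u/→[y] /u/→[y].
Vowels agree with the last vowel, so the harmony is regressive.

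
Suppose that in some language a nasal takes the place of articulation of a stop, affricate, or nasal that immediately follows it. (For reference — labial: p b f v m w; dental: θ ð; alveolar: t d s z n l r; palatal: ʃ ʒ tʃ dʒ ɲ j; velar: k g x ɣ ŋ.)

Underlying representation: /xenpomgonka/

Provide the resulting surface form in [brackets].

[xempoŋgoŋka]

/n/ before /p/ (labial) → [m]
/m/ before /g/ (velar) → [ŋ]
/n/ before /k/ (velar) → [ŋ]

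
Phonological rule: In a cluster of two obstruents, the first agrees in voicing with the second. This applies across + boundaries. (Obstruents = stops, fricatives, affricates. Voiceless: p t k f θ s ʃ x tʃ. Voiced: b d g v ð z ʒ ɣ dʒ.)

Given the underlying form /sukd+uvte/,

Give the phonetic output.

[sugd+ufte]

/k/ before /d/ (voiced) → [g]
/v/ before /t/ (voiceless) → [f]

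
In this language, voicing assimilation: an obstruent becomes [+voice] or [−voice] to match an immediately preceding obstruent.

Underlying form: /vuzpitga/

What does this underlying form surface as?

[vuzbitka]

/p/ after /z/ (voiced) → [b]
/g/ after /t/ (voiceless) → [k]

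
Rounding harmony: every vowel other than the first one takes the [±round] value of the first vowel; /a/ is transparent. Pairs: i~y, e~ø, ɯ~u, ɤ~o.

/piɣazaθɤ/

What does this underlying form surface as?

no segment meets the rule's conditions; no change.

[piɣazaθɤ]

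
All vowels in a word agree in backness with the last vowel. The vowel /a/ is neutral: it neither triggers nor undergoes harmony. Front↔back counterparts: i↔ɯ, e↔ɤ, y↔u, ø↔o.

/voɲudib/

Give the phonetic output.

[vøɲydib]

/o/ harmonizes with /i/ ([-back]) → [ø]
/u/ harmonizes with /i/ ([-back]) → [y]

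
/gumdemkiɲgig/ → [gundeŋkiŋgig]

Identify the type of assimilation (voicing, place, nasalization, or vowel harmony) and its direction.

/m/→[n] /m/→[ŋ] /ɲ/→[ŋ].
Each target copies a feature from the following segment, so the direction is regressive.

place assimilation, regressive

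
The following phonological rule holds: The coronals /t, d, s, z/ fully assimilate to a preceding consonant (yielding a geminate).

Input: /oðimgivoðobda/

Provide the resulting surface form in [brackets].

[oðimgivoðobba]

/d/ after /b/ → [b] (total assimilation)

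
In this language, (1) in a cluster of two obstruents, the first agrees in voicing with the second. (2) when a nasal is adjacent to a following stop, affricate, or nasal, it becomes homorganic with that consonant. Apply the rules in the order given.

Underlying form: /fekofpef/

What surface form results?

[fekofpef]

Rule 1: no segment meets the rule's conditions; no change.
After rule 1: fekofpef
Rule 2: no segment meets the rule's conditions; no change.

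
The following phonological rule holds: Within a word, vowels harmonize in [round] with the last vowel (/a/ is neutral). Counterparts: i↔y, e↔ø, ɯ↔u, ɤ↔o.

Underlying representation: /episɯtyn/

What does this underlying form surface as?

[øpysutyn]

/e/ harmonizes with /y/ ([+round]) → [ø]
/i/ harmonizes with /y/ ([+round]) → [y]
/ɯ/ harmonizes with /y/ ([+round]) → [u]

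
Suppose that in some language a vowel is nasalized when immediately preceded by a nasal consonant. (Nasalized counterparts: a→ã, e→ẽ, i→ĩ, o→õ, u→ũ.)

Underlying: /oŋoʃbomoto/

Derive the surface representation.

/o/ after nasal /ŋ/ → [õ]
/o/ after nasal /m/ → [õ]

[oŋõʃbomõto]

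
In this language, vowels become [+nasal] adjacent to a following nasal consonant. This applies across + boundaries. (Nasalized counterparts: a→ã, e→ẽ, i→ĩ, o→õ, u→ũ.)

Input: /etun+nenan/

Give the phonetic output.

/u/ before nasal /n/ → [ũ]
/e/ before nasal /n/ → [ẽ]
/a/ before nasal /n/ → [ã]

[etũn+nẽnãn]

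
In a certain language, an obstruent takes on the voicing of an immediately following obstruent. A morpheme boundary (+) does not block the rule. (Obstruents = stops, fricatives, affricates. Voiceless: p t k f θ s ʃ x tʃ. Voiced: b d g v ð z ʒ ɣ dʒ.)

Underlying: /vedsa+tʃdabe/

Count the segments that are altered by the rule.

2

/d/ before /s/ (voiceless) → [t]
/tʃ/ before /d/ (voiced) → [dʒ]
2 segments change.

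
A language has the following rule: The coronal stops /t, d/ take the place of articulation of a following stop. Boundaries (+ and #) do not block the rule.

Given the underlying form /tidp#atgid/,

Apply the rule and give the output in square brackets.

[tibp#akgid]

/d/ before /p/ (labial) → [b]
/t/ before /g/ (velar) → [k]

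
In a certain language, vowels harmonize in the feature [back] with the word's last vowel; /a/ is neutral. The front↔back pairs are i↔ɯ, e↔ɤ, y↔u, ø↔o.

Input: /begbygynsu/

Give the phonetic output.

[bɤgbugunsu]

/e/ harmonizes with /u/ ([+back]) → [ɤ]
/y/ harmonizes with /u/ ([+back]) → [u]
/y/ harmonizes with /u/ ([+back]) → [u]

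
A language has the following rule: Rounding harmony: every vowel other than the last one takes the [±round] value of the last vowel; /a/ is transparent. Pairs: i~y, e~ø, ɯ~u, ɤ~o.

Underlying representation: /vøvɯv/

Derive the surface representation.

[vevɯv]

/ø/ harmonizes with /ɯ/ ([-round]) → [e]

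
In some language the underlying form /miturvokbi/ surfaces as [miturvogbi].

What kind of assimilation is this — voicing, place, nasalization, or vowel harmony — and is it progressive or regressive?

voicing assimilation, regressive

/k/→[g].
Each target copies a feature from the following segment, so the direction is regressive.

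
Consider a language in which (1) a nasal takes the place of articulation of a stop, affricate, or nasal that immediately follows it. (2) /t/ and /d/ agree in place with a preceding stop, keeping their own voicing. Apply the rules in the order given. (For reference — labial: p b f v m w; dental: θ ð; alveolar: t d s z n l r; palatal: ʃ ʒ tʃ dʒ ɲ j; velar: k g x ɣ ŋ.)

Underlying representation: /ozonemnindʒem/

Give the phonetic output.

[ozonenniɲdʒem]

Rule 1: /m/ before /n/ (alveolar) → [n]
Rule 1: /n/ before /dʒ/ (palatal) → [ɲ]
After rule 1: ozonenniɲdʒem
Rule 2: no segment meets the rule's conditions; no change.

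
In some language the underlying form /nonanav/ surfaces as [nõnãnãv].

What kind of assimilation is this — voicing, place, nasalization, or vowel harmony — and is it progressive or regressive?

/o/→[õ] /a/→[ã] /a/→[ã].
Each target copies a feature from the preceding segment, so the direction is progressive.

nasalization, progressive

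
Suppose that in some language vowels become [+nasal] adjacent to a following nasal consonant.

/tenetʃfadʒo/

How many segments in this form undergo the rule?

1

/e/ before nasal /n/ → [ẽ]
1 segment changes.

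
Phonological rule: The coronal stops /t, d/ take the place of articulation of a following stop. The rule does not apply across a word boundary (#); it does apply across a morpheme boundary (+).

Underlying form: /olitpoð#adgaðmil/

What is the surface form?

/t/ before /p/ (labial) → [p]
/d/ before /g/ (velar) → [g]

[olippoð#aggaðmil]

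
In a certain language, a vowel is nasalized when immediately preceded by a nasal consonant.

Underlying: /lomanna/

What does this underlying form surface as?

[lomãnnã]

/a/ after nasal /m/ → [ã]
/a/ after nasal /n/ → [ã]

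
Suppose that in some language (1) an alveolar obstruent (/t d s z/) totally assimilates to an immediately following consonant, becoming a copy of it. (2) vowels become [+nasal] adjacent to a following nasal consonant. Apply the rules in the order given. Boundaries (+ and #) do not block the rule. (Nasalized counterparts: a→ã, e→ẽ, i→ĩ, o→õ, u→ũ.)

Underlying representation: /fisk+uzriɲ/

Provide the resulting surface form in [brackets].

[fikk+urrĩɲ]

Rule 1: /s/ before /k/ → [k] (total assimilation)
Rule 1: /z/ before /r/ → [r] (total assimilation)
After rule 1: fikk+urriɲ
Rule 2: /i/ before nasal /ɲ/ → [ĩ]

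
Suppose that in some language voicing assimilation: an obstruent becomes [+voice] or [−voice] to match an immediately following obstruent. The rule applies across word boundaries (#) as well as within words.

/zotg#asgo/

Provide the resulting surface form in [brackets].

[zodg#azgo]

/t/ before /g/ (voiced) → [d]
/s/ before /g/ (voiced) → [z]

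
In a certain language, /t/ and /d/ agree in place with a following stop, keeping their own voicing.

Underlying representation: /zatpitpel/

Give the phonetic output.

/t/ before /p/ (labial) → [p]
/t/ before /p/ (labial) → [p]

[zappippel]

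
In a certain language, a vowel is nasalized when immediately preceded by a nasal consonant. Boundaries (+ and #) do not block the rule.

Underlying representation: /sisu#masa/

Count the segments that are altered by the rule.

1

/a/ after nasal /m/ → [ã]
1 segment changes.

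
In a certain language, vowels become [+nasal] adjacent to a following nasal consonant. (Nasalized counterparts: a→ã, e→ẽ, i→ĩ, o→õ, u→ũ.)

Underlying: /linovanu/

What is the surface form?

/i/ before nasal /n/ → [ĩ]
/a/ before nasal /n/ → [ã]

[lĩnovãnu]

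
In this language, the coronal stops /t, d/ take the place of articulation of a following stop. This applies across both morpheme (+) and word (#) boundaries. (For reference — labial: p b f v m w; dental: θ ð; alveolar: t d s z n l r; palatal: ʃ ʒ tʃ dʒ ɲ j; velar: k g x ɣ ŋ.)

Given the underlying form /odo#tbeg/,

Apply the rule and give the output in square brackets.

[odo#pbeg]

/t/ before /b/ (labial) → [p]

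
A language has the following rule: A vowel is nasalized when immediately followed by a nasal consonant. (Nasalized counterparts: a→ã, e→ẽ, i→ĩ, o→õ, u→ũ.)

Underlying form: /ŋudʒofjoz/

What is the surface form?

no segment meets the rule's conditions; no change.

[ŋudʒofjoz]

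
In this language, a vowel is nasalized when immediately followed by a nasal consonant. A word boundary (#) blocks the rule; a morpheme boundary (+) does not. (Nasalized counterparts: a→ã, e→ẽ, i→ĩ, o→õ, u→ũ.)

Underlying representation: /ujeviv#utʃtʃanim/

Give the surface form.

[ujeviv#utʃtʃãnĩm]

/a/ before nasal /n/ → [ã]
/i/ before nasal /m/ → [ĩ]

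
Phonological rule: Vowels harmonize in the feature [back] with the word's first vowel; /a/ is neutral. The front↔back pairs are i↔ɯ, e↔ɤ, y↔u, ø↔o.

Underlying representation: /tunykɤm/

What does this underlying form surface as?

/y/ harmonizes with /u/ ([+back]) → [u]

[tunukɤm]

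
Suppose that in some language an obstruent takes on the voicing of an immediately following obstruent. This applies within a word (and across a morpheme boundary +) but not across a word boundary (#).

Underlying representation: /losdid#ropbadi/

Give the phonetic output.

[lozdid#robbadi]

/s/ before /d/ (voiced) → [z]
/p/ before /b/ (voiced) → [b]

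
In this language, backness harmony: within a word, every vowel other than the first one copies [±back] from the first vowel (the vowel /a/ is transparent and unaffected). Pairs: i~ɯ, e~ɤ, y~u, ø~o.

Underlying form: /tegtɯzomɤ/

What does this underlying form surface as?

/ɯ/ harmonizes with /e/ ([-back]) → [i]
/o/ harmonizes with /e/ ([-back]) → [ø]
/ɤ/ harmonizes with /e/ ([-back]) → [e]

[tegtizøme]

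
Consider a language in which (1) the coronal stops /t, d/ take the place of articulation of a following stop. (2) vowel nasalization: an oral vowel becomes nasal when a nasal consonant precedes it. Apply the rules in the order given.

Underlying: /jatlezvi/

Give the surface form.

Rule 1: no segment meets the rule's conditions; no change.
After rule 1: jatlezvi
Rule 2: no segment meets the rule's conditions; no change.

[jatlezvi]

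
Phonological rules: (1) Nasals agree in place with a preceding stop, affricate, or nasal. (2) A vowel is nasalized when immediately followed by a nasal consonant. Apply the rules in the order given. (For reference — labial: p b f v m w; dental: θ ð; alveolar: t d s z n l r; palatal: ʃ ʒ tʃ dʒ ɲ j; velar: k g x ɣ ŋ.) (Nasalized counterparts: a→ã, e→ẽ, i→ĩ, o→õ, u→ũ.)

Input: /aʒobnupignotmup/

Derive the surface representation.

Rule 1: /n/ after /b/ (labial) → [m]
Rule 1: /n/ after /g/ (velar) → [ŋ]
Rule 1: /m/ after /t/ (alveolar) → [n]
After rule 1: aʒobmupigŋotnup
Rule 2: no segment meets the rule's conditions; no change.

[aʒobmupigŋotnup]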